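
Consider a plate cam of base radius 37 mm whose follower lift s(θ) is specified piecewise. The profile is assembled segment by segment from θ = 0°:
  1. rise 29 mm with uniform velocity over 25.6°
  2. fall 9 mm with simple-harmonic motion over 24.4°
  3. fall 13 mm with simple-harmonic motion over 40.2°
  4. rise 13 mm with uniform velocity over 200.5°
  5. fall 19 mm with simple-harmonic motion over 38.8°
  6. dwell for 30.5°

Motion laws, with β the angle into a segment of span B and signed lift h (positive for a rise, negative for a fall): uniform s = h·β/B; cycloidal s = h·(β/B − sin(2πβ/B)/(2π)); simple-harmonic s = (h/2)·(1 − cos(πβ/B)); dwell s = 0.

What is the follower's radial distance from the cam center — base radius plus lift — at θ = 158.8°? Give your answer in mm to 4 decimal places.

seg 1 [0°–25.6°] uniform, h=29: full span → s += 29 → s = 29.0000
seg 2 [25.6°–50°] simple-harmonic, h=-9: full span → s += -9 → s = 20.0000
seg 3 [50°–90.2°] simple-harmonic, h=-13: full span → s += -13 → s = 7.0000
seg 4 [90.2°–290.7°] uniform, h=13: θ=158.8° here. β=68.6, B=200.5. 13·68.6/200.5 = 4.4479 → s = 11.4479
radial distance = base radius + s = 37 + 11.4479 = 48.4479

48.4479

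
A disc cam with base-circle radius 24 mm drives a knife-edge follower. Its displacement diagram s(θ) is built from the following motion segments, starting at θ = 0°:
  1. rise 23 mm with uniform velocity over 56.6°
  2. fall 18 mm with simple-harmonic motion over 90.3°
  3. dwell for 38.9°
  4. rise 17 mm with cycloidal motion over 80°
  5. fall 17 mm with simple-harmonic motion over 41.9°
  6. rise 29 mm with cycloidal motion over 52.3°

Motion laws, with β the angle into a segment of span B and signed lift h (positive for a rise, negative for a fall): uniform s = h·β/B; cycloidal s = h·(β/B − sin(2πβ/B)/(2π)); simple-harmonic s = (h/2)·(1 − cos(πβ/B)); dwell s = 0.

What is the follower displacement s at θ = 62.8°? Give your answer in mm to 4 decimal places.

seg 1 [0°–56.6°] uniform, h=23: full span → s += 23 → s = 23.0000
seg 2 [56.6°–146.9°] simple-harmonic, h=-18: θ=62.8° here. β=6.2, B=90.3. -18/2·(1 − cos(π·0.0687)) = -0.2086 → s = 22.7914

22.7914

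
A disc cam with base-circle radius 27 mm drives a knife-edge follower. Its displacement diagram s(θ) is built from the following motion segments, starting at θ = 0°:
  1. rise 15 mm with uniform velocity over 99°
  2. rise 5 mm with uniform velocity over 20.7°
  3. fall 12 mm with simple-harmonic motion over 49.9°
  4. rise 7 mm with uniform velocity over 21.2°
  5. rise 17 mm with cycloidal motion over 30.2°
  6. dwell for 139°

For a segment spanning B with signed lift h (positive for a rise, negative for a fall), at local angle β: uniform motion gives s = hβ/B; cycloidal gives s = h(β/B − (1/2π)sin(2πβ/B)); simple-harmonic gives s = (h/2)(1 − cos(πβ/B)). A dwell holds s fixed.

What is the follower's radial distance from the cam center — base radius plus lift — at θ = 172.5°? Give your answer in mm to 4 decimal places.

seg 1 [0°–99°] uniform, h=15: full span → s += 15 → s = 15.0000
seg 2 [99°–119.7°] uniform, h=5: full span → s += 5 → s = 20.0000
seg 3 [119.7°–169.6°] simple-harmonic, h=-12: full span → s += -12 → s = 8.0000
seg 4 [169.6°–190.8°] uniform, h=7: θ=172.5° here. β=2.9, B=21.2. 7·2.9/21.2 = 0.9575 → s = 8.9575
radial distance = base radius + s = 27 + 8.9575 = 35.9575

35.9575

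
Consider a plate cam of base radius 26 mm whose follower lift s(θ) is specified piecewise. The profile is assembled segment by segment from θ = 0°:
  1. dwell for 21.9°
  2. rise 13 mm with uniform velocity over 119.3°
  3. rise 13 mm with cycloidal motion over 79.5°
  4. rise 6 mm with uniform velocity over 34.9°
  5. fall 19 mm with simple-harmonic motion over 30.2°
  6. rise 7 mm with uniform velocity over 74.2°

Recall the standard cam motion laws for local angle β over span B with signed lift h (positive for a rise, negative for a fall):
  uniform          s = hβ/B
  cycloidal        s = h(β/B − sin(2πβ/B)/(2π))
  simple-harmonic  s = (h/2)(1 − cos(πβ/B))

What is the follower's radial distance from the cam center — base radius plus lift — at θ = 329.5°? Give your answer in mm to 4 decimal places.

seg 1 [0°–21.9°] dwell: s stays 0.0000
seg 2 [21.9°–141.2°] uniform, h=13: full span → s += 13 → s = 13.0000
seg 3 [141.2°–220.7°] cycloidal, h=13: full span → s += 13 → s = 26.0000
seg 4 [220.7°–255.6°] uniform, h=6: full span → s += 6 → s = 32.0000
seg 5 [255.6°–285.8°] simple-harmonic, h=-19: full span → s += -19 → s = 13.0000
seg 6 [285.8°–360°] uniform, h=7: θ=329.5° here. β=43.7, B=74.2. 7·43.7/74.2 = 4.1226 → s = 17.1226
radial distance = base radius + s = 26 + 17.1226 = 43.1226

43.1226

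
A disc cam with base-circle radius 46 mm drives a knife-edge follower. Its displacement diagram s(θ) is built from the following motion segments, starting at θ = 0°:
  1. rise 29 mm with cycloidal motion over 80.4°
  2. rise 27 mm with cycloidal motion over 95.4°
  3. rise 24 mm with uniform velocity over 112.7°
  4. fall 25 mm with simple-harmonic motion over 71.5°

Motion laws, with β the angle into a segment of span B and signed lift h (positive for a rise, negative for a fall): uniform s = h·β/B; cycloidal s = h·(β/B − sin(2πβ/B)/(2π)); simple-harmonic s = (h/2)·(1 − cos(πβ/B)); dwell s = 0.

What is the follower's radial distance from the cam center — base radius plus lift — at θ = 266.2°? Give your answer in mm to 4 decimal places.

seg 1 [0°–80.4°] cycloidal, h=29: full span → s += 29 → s = 29.0000
seg 2 [80.4°–175.8°] cycloidal, h=27: full span → s += 27 → s = 56.0000
seg 3 [175.8°–288.5°] uniform, h=24: θ=266.2° here. β=90.4, B=112.7. 24·90.4/112.7 = 19.2511 → s = 75.2511
radial distance = base radius + s = 46 + 75.2511 = 121.2511

121.2511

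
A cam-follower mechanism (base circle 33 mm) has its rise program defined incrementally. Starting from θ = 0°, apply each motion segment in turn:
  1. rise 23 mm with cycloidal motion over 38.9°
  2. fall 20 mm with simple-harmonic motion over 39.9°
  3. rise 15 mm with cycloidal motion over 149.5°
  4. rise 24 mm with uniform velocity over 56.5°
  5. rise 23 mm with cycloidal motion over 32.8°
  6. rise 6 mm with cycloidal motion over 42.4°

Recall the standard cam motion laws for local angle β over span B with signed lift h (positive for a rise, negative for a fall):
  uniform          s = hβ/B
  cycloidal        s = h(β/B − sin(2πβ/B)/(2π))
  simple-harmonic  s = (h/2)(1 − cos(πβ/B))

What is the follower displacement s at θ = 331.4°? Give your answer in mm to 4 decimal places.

seg 1 [0°–38.9°] cycloidal, h=23: full span → s += 23 → s = 23.0000
seg 2 [38.9°–78.8°] simple-harmonic, h=-20: full span → s += -20 → s = 3.0000
seg 3 [78.8°–228.3°] cycloidal, h=15: full span → s += 15 → s = 18.0000
seg 4 [228.3°–284.8°] uniform, h=24: full span → s += 24 → s = 42.0000
seg 5 [284.8°–317.6°] cycloidal, h=23: full span → s += 23 → s = 65.0000
seg 6 [317.6°–360°] cycloidal, h=6: θ=331.4° here. β=13.8, B=42.4. 6·(0.3255 − sin(2π·0.3255)/(2π)) = 1.1033 → s = 66.1033

66.1033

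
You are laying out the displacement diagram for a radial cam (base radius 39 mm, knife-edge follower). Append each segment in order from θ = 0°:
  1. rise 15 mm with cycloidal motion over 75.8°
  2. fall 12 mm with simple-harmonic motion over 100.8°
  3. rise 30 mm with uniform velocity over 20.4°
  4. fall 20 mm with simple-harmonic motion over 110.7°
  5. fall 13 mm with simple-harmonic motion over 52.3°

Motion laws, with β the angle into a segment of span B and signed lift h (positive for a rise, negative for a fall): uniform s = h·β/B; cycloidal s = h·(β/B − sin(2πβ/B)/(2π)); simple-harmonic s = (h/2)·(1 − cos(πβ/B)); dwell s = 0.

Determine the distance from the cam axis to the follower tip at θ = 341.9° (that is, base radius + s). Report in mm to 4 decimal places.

seg 1 [0°–75.8°] cycloidal, h=15: full span → s += 15 → s = 15.0000
seg 2 [75.8°–176.6°] simple-harmonic, h=-12: full span → s += -12 → s = 3.0000
seg 3 [176.6°–197°] uniform, h=30: full span → s += 30 → s = 33.0000
seg 4 [197°–307.7°] simple-harmonic, h=-20: full span → s += -20 → s = 13.0000
seg 5 [307.7°–360°] simple-harmonic, h=-13: θ=341.9° here. β=34.2, B=52.3. -13/2·(1 − cos(π·0.6539)) = -9.5220 → s = 3.4780
radial distance = base radius + s = 39 + 3.4780 = 42.4780

42.4780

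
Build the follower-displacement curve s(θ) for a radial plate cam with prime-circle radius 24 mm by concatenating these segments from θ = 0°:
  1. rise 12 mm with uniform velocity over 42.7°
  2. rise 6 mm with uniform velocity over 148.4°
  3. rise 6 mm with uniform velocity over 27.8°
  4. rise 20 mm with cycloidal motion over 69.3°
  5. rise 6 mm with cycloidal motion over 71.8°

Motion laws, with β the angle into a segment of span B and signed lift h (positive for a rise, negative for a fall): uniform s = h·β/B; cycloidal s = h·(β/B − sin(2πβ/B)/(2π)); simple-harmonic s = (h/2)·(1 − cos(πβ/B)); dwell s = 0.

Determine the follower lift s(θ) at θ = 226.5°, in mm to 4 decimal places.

seg 1 [0°–42.7°] uniform, h=12: full span → s += 12 → s = 12.0000
seg 2 [42.7°–191.1°] uniform, h=6: full span → s += 6 → s = 18.0000
seg 3 [191.1°–218.9°] uniform, h=6: full span → s += 6 → s = 24.0000
seg 4 [218.9°–288.2°] cycloidal, h=20: θ=226.5° here. β=7.6, B=69.3. 20·(0.1097 − sin(2π·0.1097)/(2π)) = 0.1695 → s = 24.1695

24.1695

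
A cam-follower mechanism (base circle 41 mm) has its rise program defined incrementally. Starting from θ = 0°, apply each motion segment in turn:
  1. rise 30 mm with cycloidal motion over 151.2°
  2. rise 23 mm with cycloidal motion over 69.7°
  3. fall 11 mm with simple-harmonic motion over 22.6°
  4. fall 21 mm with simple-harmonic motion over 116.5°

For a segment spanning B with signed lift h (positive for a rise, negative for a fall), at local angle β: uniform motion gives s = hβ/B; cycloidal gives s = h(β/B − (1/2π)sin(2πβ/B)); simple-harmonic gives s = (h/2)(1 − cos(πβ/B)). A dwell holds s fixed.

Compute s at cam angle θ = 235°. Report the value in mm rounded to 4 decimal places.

seg 1 [0°–151.2°] cycloidal, h=30: full span → s += 30 → s = 30.0000
seg 2 [151.2°–220.9°] cycloidal, h=23: full span → s += 23 → s = 53.0000
seg 3 [220.9°–243.5°] simple-harmonic, h=-11: θ=235° here. β=14.1, B=22.6. -11/2·(1 − cos(π·0.6239)) = -7.5871 → s = 45.4129

45.4129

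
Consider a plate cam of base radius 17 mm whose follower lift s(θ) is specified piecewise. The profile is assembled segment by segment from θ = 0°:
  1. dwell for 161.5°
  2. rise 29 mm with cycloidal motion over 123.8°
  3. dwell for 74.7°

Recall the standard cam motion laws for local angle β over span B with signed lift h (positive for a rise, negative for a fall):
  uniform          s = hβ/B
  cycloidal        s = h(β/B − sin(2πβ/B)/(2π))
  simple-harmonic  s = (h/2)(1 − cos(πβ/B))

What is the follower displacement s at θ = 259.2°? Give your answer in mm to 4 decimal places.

seg 1 [0°–161.5°] dwell: s stays 0.0000
seg 2 [161.5°–285.3°] cycloidal, h=29: θ=259.2° here. β=97.7, B=123.8. 29·(0.7892 − sin(2π·0.7892)/(2π)) = 27.3625 → s = 27.3625

27.3625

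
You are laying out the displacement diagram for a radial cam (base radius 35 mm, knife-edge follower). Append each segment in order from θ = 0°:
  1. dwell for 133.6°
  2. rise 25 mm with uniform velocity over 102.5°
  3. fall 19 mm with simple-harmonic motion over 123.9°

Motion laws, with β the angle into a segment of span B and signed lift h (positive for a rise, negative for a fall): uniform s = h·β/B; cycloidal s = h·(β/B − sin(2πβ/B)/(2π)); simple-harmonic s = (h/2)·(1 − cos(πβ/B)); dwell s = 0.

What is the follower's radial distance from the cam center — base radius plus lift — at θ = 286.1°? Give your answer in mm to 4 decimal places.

seg 1 [0°–133.6°] dwell: s stays 0.0000
seg 2 [133.6°–236.1°] uniform, h=25: full span → s += 25 → s = 25.0000
seg 3 [236.1°–360°] simple-harmonic, h=-19: θ=286.1° here. β=50, B=123.9. -19/2·(1 − cos(π·0.4036)) = -6.6653 → s = 18.3347
radial distance = base radius + s = 35 + 18.3347 = 53.3347

53.3347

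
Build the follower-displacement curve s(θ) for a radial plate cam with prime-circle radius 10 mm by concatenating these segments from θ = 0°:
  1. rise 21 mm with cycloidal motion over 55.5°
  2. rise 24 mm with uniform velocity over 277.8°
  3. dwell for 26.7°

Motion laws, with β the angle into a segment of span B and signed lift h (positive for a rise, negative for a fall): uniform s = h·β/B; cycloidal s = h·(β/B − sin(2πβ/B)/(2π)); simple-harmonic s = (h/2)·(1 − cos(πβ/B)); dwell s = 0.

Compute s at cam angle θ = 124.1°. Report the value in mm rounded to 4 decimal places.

seg 1 [0°–55.5°] cycloidal, h=21: full span → s += 21 → s = 21.0000
seg 2 [55.5°–333.3°] uniform, h=24: θ=124.1° here. β=68.6, B=277.8. 24·68.6/277.8 = 5.9266 → s = 26.9266

26.9266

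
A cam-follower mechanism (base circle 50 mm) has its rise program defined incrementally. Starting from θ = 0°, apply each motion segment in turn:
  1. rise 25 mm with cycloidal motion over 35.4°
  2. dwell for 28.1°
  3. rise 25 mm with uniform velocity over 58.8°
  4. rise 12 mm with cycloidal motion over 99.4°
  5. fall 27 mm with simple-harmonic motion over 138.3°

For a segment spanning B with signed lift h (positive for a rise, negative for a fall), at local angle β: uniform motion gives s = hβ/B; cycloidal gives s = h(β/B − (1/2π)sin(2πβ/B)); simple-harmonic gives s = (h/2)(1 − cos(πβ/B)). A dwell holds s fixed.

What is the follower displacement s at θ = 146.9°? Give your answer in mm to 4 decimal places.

seg 1 [0°–35.4°] cycloidal, h=25: full span → s += 25 → s = 25.0000
seg 2 [35.4°–63.5°] dwell: s stays 25.0000
seg 3 [63.5°–122.3°] uniform, h=25: full span → s += 25 → s = 50.0000
seg 4 [122.3°–221.7°] cycloidal, h=12: θ=146.9° here. β=24.6, B=99.4. 12·(0.2475 − sin(2π·0.2475)/(2π)) = 1.0602 → s = 51.0602

51.0602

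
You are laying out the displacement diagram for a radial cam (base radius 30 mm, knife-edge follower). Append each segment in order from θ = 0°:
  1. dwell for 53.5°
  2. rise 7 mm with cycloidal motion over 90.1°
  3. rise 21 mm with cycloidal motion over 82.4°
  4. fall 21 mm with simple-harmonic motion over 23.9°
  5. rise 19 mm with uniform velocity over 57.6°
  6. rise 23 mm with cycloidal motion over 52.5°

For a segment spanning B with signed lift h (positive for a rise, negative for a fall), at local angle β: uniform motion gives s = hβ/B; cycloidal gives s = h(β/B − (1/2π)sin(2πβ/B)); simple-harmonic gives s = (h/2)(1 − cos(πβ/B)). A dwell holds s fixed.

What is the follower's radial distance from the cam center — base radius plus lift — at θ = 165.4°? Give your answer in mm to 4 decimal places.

seg 1 [0°–53.5°] dwell: s stays 0.0000
seg 2 [53.5°–143.6°] cycloidal, h=7: full span → s += 7 → s = 7.0000
seg 3 [143.6°–226°] cycloidal, h=21: θ=165.4° here. β=21.8, B=82.4. 21·(0.2646 − sin(2π·0.2646)/(2π)) = 2.2276 → s = 9.2276
radial distance = base radius + s = 30 + 9.2276 = 39.2276

39.2276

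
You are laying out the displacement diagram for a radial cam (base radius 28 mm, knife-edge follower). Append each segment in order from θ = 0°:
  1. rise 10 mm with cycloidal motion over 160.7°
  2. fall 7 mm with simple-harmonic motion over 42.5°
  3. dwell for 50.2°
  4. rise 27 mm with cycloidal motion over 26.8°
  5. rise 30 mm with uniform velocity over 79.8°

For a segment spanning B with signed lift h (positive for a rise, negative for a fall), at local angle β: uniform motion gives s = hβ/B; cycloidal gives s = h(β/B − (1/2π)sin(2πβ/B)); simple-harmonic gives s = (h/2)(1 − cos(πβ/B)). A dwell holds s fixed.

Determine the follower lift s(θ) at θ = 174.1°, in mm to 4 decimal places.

seg 1 [0°–160.7°] cycloidal, h=10: full span → s += 10 → s = 10.0000
seg 2 [160.7°–203.2°] simple-harmonic, h=-7: θ=174.1° here. β=13.4, B=42.5. -7/2·(1 − cos(π·0.3153)) = -1.5811 → s = 8.4189

8.4189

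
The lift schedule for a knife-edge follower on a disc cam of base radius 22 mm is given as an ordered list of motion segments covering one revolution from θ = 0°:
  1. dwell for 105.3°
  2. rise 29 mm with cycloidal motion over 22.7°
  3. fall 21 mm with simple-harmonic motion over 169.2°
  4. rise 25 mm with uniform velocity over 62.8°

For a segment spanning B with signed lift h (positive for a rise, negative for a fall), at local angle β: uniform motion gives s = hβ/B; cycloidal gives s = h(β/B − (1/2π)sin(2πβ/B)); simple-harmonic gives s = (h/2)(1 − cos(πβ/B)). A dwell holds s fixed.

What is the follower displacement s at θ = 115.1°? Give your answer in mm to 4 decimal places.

seg 1 [0°–105.3°] dwell: s stays 0.0000
seg 2 [105.3°–128°] cycloidal, h=29: θ=115.1° here. β=9.8, B=22.7. 29·(0.4317 − sin(2π·0.4317)/(2π)) = 10.5998 → s = 10.5998

10.5998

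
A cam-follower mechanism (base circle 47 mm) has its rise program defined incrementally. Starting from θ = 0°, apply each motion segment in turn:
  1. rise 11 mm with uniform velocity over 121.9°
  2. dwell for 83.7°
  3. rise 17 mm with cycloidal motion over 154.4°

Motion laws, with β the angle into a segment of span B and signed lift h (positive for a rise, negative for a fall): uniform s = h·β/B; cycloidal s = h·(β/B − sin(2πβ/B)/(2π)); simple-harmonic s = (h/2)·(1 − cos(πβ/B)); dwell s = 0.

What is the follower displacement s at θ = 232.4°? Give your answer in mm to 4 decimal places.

seg 1 [0°–121.9°] uniform, h=11: full span → s += 11 → s = 11.0000
seg 2 [121.9°–205.6°] dwell: s stays 11.0000
seg 3 [205.6°–360°] cycloidal, h=17: θ=232.4° here. β=26.8, B=154.4. 17·(0.1736 − sin(2π·0.1736)/(2π)) = 0.5511 → s = 11.5511

11.5511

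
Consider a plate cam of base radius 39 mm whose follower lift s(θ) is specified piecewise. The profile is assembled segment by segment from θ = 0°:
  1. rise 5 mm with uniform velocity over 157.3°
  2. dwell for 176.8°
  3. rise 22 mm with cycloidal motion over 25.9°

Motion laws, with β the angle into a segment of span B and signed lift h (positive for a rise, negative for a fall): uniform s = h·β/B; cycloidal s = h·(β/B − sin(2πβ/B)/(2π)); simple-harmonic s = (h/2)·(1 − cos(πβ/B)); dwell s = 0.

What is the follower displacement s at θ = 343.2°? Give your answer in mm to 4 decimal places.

seg 1 [0°–157.3°] uniform, h=5: full span → s += 5 → s = 5.0000
seg 2 [157.3°–334.1°] dwell: s stays 5.0000
seg 3 [334.1°–360°] cycloidal, h=22: θ=343.2° here. β=9.1, B=25.9. 22·(0.3514 − sin(2π·0.3514)/(2π)) = 4.9146 → s = 9.9146

9.9146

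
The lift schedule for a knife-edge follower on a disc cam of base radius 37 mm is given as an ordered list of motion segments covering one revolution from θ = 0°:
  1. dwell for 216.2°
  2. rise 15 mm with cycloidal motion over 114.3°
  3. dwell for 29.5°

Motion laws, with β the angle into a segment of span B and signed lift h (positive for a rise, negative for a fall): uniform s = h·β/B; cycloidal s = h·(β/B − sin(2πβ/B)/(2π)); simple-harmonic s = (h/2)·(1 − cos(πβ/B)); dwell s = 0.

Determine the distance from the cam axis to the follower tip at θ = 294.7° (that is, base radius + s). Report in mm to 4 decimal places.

seg 1 [0°–216.2°] dwell: s stays 0.0000
seg 2 [216.2°–330.5°] cycloidal, h=15: θ=294.7° here. β=78.5, B=114.3. 15·(0.6868 − sin(2π·0.6868)/(2π)) = 12.5033 → s = 12.5033
radial distance = base radius + s = 37 + 12.5033 = 49.5033

49.5033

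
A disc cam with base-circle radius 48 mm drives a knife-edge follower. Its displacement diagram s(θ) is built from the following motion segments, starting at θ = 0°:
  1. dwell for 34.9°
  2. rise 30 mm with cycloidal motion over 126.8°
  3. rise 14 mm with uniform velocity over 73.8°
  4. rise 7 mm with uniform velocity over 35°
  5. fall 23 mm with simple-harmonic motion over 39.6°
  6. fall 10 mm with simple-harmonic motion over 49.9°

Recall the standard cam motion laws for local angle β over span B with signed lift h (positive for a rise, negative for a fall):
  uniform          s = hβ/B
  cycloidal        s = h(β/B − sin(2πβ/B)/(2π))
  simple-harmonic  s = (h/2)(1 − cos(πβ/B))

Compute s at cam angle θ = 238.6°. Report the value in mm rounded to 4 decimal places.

seg 1 [0°–34.9°] dwell: s stays 0.0000
seg 2 [34.9°–161.7°] cycloidal, h=30: full span → s += 30 → s = 30.0000
seg 3 [161.7°–235.5°] uniform, h=14: full span → s += 14 → s = 44.0000
seg 4 [235.5°–270.5°] uniform, h=7: θ=238.6° here. β=3.1, B=35. 7·3.1/35 = 0.6200 → s = 44.6200

44.6200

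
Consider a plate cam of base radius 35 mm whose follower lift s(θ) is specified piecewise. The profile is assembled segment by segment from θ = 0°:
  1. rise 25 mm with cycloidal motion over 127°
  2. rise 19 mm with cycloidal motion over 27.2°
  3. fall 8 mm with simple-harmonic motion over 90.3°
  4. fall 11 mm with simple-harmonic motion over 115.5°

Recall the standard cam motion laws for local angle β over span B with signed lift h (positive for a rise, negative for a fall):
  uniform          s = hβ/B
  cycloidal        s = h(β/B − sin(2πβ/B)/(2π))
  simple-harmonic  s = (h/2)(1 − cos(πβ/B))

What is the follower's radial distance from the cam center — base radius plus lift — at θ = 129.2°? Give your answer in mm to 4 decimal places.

seg 1 [0°–127°] cycloidal, h=25: full span → s += 25 → s = 25.0000
seg 2 [127°–154.2°] cycloidal, h=19: θ=129.2° here. β=2.2, B=27.2. 19·(0.0809 − sin(2π·0.0809)/(2π)) = 0.0653 → s = 25.0653
radial distance = base radius + s = 35 + 25.0653 = 60.0653

60.0653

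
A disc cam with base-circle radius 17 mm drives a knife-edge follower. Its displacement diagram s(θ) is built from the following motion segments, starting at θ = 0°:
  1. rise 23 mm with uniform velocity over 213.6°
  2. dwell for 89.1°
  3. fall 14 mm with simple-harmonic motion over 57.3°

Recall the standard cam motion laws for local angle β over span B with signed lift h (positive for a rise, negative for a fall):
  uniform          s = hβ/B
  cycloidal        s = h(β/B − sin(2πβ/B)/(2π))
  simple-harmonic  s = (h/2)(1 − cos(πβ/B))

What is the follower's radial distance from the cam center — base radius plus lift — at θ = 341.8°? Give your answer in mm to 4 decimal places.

seg 1 [0°–213.6°] uniform, h=23: full span → s += 23 → s = 23.0000
seg 2 [213.6°–302.7°] dwell: s stays 23.0000
seg 3 [302.7°–360°] simple-harmonic, h=-14: θ=341.8° here. β=39.1, B=57.3. -14/2·(1 − cos(π·0.6824)) = -10.7948 → s = 12.2052
radial distance = base radius + s = 17 + 12.2052 = 29.2052

29.2052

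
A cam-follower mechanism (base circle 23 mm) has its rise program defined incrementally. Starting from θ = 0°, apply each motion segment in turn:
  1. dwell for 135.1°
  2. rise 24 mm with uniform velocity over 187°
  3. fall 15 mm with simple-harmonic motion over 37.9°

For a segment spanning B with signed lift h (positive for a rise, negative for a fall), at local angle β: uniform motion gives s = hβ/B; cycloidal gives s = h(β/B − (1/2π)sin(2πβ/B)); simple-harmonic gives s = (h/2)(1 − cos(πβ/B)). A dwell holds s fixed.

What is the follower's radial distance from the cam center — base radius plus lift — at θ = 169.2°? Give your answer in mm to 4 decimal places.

seg 1 [0°–135.1°] dwell: s stays 0.0000
seg 2 [135.1°–322.1°] uniform, h=24: θ=169.2° here. β=34.1, B=187. 24·34.1/187 = 4.3765 → s = 4.3765
radial distance = base radius + s = 23 + 4.3765 = 27.3765

27.3765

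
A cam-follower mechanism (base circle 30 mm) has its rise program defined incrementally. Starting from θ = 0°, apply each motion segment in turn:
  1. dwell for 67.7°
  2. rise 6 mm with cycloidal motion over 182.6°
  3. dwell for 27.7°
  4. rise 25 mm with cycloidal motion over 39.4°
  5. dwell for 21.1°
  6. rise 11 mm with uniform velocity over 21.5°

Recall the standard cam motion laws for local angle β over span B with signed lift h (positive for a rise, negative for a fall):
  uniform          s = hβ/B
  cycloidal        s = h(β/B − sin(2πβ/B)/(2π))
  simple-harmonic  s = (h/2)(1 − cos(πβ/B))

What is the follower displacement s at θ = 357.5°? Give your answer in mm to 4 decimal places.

seg 1 [0°–67.7°] dwell: s stays 0.0000
seg 2 [67.7°–250.3°] cycloidal, h=6: full span → s += 6 → s = 6.0000
seg 3 [250.3°–278°] dwell: s stays 6.0000
seg 4 [278°–317.4°] cycloidal, h=25: full span → s += 25 → s = 31.0000
seg 5 [317.4°–338.5°] dwell: s stays 31.0000
seg 6 [338.5°–360°] uniform, h=11: θ=357.5° here. β=19, B=21.5. 11·19/21.5 = 9.7209 → s = 40.7209

40.7209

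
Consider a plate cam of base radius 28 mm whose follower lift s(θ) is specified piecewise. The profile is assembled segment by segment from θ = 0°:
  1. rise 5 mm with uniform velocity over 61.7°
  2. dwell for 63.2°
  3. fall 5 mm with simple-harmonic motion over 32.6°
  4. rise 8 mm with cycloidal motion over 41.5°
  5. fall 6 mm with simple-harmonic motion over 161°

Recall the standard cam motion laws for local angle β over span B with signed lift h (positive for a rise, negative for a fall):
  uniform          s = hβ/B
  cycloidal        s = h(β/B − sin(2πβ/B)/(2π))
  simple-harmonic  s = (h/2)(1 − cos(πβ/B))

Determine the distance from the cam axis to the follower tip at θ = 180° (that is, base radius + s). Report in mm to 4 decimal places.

seg 1 [0°–61.7°] uniform, h=5: full span → s += 5 → s = 5.0000
seg 2 [61.7°–124.9°] dwell: s stays 5.0000
seg 3 [124.9°–157.5°] simple-harmonic, h=-5: full span → s += -5 → s = 0.0000
seg 4 [157.5°–199°] cycloidal, h=8: θ=180° here. β=22.5, B=41.5. 8·(0.5422 − sin(2π·0.5422)/(2π)) = 4.6708 → s = 4.6708
radial distance = base radius + s = 28 + 4.6708 = 32.6708

32.6708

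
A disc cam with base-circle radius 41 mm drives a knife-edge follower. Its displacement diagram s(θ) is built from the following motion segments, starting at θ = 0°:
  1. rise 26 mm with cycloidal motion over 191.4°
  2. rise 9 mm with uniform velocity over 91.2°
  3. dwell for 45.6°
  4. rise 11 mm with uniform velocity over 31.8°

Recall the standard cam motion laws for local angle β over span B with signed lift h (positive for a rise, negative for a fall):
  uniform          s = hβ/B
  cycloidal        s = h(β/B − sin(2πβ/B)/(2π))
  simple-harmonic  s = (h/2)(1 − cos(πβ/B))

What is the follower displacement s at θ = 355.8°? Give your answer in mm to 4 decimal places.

seg 1 [0°–191.4°] cycloidal, h=26: full span → s += 26 → s = 26.0000
seg 2 [191.4°–282.6°] uniform, h=9: full span → s += 9 → s = 35.0000
seg 3 [282.6°–328.2°] dwell: s stays 35.0000
seg 4 [328.2°–360°] uniform, h=11: θ=355.8° here. β=27.6, B=31.8. 11·27.6/31.8 = 9.5472 → s = 44.5472

44.5472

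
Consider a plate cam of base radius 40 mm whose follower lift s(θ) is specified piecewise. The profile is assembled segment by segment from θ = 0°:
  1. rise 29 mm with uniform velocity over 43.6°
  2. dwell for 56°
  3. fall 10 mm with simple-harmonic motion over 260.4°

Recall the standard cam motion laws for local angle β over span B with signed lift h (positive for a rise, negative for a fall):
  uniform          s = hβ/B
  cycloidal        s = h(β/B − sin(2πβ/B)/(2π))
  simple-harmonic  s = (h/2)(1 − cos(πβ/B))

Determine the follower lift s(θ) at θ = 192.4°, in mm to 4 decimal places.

seg 1 [0°–43.6°] uniform, h=29: full span → s += 29 → s = 29.0000
seg 2 [43.6°–99.6°] dwell: s stays 29.0000
seg 3 [99.6°–360°] simple-harmonic, h=-10: θ=192.4° here. β=92.8, B=260.4. -10/2·(1 − cos(π·0.3564)) = -2.8197 → s = 26.1803

26.1803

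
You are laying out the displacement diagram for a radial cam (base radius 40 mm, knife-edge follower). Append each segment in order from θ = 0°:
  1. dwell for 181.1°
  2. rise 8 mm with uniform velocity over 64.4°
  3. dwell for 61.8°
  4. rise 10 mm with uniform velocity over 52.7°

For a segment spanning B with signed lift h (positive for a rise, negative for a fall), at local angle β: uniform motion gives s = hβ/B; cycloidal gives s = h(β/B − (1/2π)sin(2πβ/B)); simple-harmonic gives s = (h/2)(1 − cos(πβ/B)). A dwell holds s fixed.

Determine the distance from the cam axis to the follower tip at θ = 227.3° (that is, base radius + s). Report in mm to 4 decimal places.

seg 1 [0°–181.1°] dwell: s stays 0.0000
seg 2 [181.1°–245.5°] uniform, h=8: θ=227.3° here. β=46.2, B=64.4. 8·46.2/64.4 = 5.7391 → s = 5.7391
radial distance = base radius + s = 40 + 5.7391 = 45.7391

45.7391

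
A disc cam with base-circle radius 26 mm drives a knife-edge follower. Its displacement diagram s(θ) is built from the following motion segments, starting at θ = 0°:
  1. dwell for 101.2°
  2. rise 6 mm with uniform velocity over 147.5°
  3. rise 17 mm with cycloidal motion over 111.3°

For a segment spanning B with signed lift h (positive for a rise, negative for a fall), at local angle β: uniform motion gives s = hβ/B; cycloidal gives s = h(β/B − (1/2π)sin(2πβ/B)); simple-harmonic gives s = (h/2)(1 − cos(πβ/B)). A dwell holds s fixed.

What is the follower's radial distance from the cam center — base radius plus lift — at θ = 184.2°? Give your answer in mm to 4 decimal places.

seg 1 [0°–101.2°] dwell: s stays 0.0000
seg 2 [101.2°–248.7°] uniform, h=6: θ=184.2° here. β=83, B=147.5. 6·83/147.5 = 3.3763 → s = 3.3763
radial distance = base radius + s = 26 + 3.3763 = 29.3763

29.3763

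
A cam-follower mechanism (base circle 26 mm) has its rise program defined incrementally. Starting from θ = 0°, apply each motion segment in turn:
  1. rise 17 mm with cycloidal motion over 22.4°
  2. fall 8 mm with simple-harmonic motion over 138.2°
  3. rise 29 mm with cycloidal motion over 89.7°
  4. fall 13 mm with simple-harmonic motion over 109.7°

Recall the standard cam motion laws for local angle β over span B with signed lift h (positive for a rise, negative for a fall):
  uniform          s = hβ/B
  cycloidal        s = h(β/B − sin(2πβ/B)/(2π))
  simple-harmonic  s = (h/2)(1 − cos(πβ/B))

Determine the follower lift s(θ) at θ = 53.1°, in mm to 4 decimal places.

seg 1 [0°–22.4°] cycloidal, h=17: full span → s += 17 → s = 17.0000
seg 2 [22.4°–160.6°] simple-harmonic, h=-8: θ=53.1° here. β=30.7, B=138.2. -8/2·(1 − cos(π·0.2221)) = -0.9352 → s = 16.0648

16.0648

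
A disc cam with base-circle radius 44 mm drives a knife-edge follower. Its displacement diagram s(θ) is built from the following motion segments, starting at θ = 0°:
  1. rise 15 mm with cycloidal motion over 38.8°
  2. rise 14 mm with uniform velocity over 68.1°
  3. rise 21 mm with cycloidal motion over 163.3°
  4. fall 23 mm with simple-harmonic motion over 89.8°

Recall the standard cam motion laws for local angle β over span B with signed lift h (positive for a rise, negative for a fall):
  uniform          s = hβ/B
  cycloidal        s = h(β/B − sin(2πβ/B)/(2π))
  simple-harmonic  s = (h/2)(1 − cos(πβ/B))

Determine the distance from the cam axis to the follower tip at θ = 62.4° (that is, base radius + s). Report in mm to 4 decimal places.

seg 1 [0°–38.8°] cycloidal, h=15: full span → s += 15 → s = 15.0000
seg 2 [38.8°–106.9°] uniform, h=14: θ=62.4° here. β=23.6, B=68.1. 14·23.6/68.1 = 4.8517 → s = 19.8517
radial distance = base radius + s = 44 + 19.8517 = 63.8517

63.8517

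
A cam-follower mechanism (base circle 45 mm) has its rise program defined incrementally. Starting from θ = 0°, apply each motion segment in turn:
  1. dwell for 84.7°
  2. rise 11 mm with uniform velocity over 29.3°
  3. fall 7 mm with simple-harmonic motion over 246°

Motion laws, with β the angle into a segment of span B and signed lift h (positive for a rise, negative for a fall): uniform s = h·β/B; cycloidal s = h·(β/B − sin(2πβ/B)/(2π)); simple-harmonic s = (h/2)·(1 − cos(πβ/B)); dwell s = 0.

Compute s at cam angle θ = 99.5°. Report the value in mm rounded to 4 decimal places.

seg 1 [0°–84.7°] dwell: s stays 0.0000
seg 2 [84.7°–114°] uniform, h=11: θ=99.5° here. β=14.8, B=29.3. 11·14.8/29.3 = 5.5563 → s = 5.5563

5.5563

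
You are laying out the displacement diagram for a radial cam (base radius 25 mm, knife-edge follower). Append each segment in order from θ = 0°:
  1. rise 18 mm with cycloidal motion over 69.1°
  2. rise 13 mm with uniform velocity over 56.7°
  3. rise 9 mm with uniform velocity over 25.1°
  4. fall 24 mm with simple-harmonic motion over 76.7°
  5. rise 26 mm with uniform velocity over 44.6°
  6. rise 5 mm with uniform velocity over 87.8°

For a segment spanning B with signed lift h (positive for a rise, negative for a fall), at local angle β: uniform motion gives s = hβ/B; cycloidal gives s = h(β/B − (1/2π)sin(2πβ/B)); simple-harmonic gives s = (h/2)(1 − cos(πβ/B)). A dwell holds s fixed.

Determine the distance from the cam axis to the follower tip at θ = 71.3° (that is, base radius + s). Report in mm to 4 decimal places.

seg 1 [0°–69.1°] cycloidal, h=18: full span → s += 18 → s = 18.0000
seg 2 [69.1°–125.8°] uniform, h=13: θ=71.3° here. β=2.2, B=56.7. 13·2.2/56.7 = 0.5044 → s = 18.5044
radial distance = base radius + s = 25 + 18.5044 = 43.5044

43.5044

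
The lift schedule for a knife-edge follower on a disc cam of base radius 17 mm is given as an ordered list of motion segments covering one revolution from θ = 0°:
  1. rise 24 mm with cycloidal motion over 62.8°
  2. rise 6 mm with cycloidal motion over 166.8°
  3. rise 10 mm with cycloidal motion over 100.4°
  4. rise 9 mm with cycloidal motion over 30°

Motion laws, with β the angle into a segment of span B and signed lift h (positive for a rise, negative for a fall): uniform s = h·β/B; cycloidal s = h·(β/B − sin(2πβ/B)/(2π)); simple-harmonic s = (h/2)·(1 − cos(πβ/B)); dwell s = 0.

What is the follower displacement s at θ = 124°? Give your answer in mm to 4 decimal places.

seg 1 [0°–62.8°] cycloidal, h=24: full span → s += 24 → s = 24.0000
seg 2 [62.8°–229.6°] cycloidal, h=6: θ=124° here. β=61.2, B=166.8. 6·(0.3669 − sin(2π·0.3669)/(2π)) = 1.4928 → s = 25.4928

25.4928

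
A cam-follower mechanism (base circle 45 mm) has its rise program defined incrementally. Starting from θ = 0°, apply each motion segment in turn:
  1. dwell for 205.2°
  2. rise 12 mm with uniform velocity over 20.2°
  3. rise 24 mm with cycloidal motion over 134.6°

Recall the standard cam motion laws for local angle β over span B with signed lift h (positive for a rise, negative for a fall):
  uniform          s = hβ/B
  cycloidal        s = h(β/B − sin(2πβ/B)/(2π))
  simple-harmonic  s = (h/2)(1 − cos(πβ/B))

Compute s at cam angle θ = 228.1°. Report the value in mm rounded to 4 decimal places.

seg 1 [0°–205.2°] dwell: s stays 0.0000
seg 2 [205.2°–225.4°] uniform, h=12: full span → s += 12 → s = 12.0000
seg 3 [225.4°–360°] cycloidal, h=24: θ=228.1° here. β=2.7, B=134.6. 24·(0.0201 − sin(2π·0.0201)/(2π)) = 0.0013 → s = 12.0013

12.0013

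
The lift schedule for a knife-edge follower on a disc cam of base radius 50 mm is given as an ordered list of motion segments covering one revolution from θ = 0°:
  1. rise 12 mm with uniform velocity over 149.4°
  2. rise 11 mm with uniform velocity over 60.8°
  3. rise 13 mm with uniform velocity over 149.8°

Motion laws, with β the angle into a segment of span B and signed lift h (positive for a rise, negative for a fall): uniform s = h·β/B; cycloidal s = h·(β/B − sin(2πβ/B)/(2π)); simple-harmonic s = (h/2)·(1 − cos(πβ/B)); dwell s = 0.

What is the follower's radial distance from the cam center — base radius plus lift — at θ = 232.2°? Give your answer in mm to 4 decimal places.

seg 1 [0°–149.4°] uniform, h=12: full span → s += 12 → s = 12.0000
seg 2 [149.4°–210.2°] uniform, h=11: full span → s += 11 → s = 23.0000
seg 3 [210.2°–360°] uniform, h=13: θ=232.2° here. β=22, B=149.8. 13·22/149.8 = 1.9092 → s = 24.9092
radial distance = base radius + s = 50 + 24.9092 = 74.9092

74.9092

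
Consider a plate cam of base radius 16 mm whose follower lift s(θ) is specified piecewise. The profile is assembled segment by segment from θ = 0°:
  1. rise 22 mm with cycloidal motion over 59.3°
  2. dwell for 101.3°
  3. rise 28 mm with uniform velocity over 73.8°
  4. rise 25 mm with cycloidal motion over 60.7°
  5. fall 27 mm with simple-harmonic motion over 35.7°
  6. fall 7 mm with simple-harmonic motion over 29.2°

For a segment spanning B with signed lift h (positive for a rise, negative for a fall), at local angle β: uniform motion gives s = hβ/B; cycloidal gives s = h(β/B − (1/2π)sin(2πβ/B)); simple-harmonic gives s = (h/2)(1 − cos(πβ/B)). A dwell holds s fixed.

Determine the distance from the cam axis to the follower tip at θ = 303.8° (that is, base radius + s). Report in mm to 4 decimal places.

seg 1 [0°–59.3°] cycloidal, h=22: full span → s += 22 → s = 22.0000
seg 2 [59.3°–160.6°] dwell: s stays 22.0000
seg 3 [160.6°–234.4°] uniform, h=28: full span → s += 28 → s = 50.0000
seg 4 [234.4°–295.1°] cycloidal, h=25: full span → s += 25 → s = 75.0000
seg 5 [295.1°–330.8°] simple-harmonic, h=-27: θ=303.8° here. β=8.7, B=35.7. -27/2·(1 − cos(π·0.2437)) = -3.7669 → s = 71.2331
radial distance = base radius + s = 16 + 71.2331 = 87.2331

87.2331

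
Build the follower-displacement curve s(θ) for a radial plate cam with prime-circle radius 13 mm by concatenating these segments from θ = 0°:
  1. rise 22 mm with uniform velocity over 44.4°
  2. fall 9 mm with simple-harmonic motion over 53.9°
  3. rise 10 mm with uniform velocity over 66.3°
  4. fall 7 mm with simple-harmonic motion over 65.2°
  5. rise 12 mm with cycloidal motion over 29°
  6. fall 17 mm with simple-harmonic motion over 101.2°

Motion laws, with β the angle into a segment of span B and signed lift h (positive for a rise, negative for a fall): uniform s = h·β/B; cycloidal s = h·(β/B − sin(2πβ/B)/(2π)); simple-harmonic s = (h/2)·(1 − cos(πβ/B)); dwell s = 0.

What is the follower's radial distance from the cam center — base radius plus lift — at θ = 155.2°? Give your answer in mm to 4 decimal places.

seg 1 [0°–44.4°] uniform, h=22: full span → s += 22 → s = 22.0000
seg 2 [44.4°–98.3°] simple-harmonic, h=-9: full span → s += -9 → s = 13.0000
seg 3 [98.3°–164.6°] uniform, h=10: θ=155.2° here. β=56.9, B=66.3. 10·56.9/66.3 = 8.5822 → s = 21.5822
radial distance = base radius + s = 13 + 21.5822 = 34.5822

34.5822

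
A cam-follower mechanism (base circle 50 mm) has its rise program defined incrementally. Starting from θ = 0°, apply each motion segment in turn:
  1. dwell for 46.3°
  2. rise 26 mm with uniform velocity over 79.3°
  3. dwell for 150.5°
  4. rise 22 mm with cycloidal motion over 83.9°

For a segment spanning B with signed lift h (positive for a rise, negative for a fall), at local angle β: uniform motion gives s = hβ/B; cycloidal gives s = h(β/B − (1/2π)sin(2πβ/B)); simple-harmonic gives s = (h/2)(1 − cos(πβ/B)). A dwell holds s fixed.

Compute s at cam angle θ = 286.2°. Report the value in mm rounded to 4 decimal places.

seg 1 [0°–46.3°] dwell: s stays 0.0000
seg 2 [46.3°–125.6°] uniform, h=26: full span → s += 26 → s = 26.0000
seg 3 [125.6°–276.1°] dwell: s stays 26.0000
seg 4 [276.1°–360°] cycloidal, h=22: θ=286.2° here. β=10.1, B=83.9. 22·(0.1204 − sin(2π·0.1204)/(2π)) = 0.2454 → s = 26.2454

26.2454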